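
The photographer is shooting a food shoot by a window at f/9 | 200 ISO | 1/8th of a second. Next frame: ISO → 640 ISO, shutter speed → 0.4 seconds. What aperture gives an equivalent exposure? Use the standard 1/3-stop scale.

f/29

ISO: 200 → 250 → 320 → 400 → 500 → 640 — 1 2/3 stops raised (brighter).
Shutter speed: 1/8 → 1/6 → 1/5 → 1/4 → 0.3 → 0.4 — 1 2/3 stops longer (brighter).
Net change so far: 3 1/3 stops brighter. Offset with the aperture: f/9 → f/10 → f/11 → f/13 → f/14 → f/16 → f/18 → f/20 → f/22 → f/25 → f/29.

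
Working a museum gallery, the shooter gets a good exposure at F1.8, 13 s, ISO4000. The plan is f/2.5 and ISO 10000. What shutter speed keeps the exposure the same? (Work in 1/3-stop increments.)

10 s

Aperture: f/1.8 → f/2 → f/2.2 → f/2.5 — 1 stop smaller aperture (darker).
ISO: 4000 → 5000 → 6400 → 8000 → 10000 — 1 1/3 stops raised (brighter).
Net change so far: 1/3 stop brighter. Offset with the shutter speed: 13 → 10.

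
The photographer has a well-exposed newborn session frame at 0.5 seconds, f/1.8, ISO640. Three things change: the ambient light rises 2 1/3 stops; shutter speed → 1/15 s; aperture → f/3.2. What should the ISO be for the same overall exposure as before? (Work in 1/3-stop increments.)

ISO 3200

Scene light: 2 1/3 stops brighter.
Shutter speed: 0.5 → 0.4 → 0.3 → 1/4 → 1/5 → 1/6 → 1/8 → 1/10 → 1/13 → 1/15 — 3 stops shorter (darker).
Aperture: f/1.8 → f/2 → f/2.2 → f/2.5 → f/2.8 → f/3.2 — 1 2/3 stops narrower (darker).
Net so far: 2 1/3 stops darker. ISO: 640 → 800 → 1000 → 1250 → 1600 → 2000 → 2500 → 3200.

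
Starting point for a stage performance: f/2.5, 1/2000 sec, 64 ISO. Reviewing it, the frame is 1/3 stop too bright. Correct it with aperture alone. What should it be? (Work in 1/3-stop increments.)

Overexposed by 1/3 stop → need 1/3 stop darker.
Aperture: f/2.5 → f/2.8.

f/2.8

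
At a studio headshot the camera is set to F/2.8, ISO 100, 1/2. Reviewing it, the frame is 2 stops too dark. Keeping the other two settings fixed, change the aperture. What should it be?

f/1.4

Underexposed by 2 stops → need 2 stops brighter.
Aperture: f/2.8 → f/2 → f/1.4.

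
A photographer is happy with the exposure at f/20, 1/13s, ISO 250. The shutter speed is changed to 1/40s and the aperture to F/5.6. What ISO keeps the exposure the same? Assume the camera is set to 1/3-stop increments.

ISO 64

Shutter speed: 1/13 → 1/15 → 1/20 → 1/25 → 1/30 → 1/40 — 1 2/3 stops faster (darker).
Aperture: f/20 → f/18 → f/16 → f/14 → f/13 → f/11 → f/10 → f/9 → f/8 → f/7.1 → f/6.3 → f/5.6 — 3 2/3 stops larger aperture (brighter).
Net change so far: 2 stops brighter. Offset with the ISO: 250 → 200 → 160 → 125 → 100 → 80 → 64.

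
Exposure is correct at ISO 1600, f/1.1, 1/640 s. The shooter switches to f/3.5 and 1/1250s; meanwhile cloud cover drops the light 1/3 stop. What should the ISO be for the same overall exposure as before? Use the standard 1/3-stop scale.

ISO 40000

Scene light: 1/3 stop darker.
Aperture: f/1.1 → f/1.2 → f/1.4 → f/1.6 → f/1.8 → f/2 → f/2.2 → f/2.5 → f/2.8 → f/3.2 → f/3.5 — 3 1/3 stops narrower (darker).
Shutter speed: 1/640 → 1/800 → 1/1000 → 1/1250 — 1 stop shorter (darker).
Net so far: 4 2/3 stops darker. ISO: 1600 → 2000 → 2500 → 3200 → 4000 → 5000 → 6400 → 8000 → 10000 → 12800 → 16000 → 20000 → 25600 → 32000 → 40000.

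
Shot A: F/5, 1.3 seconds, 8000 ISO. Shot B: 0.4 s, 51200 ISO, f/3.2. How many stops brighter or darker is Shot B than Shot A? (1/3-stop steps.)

Aperture: f/5 → f/4.5 → f/4 → f/3.5 → f/3.2 — 1 1/3 stops wider (brighter).
Shutter speed: 1.3 → 1 → 0.8 → 0.6 → 0.5 → 0.4 — 1 2/3 stops shorter (darker).
ISO: 8000 → 10000 → 12800 → 16000 → 20000 → 25600 → 32000 → 40000 → 51200 — 2 2/3 stops raised (brighter).
Net: +1 1/3 −1 2/3 +2 2/3 = +2 1/3 stops.

2 1/3 stops brighter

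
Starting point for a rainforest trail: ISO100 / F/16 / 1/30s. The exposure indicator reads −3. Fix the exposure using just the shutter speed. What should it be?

1/4s

Underexposed by 3 stops → need 3 stops brighter.
Shutter speed: 1/30 → 1/15 → 1/8 → 1/4.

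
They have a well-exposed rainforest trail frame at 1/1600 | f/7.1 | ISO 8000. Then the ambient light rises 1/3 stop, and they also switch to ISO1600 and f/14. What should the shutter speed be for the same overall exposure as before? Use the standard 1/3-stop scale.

Scene light: 1/3 stop brighter.
ISO: 8000 → 6400 → 5000 → 4000 → 3200 → 2500 → 2000 → 1600 — 2 1/3 stops dropped (darker).
Aperture: f/7.1 → f/8 → f/9 → f/10 → f/11 → f/13 → f/14 — 2 stops stopped down (darker).
Net so far: 4 stops darker. Shutter speed: 1/1600 → 1/1250 → 1/1000 → 1/800 → 1/640 → 1/500 → 1/400 → 1/320 → 1/250 → 1/200 → 1/160 → 1/125 → 1/100.

1/100s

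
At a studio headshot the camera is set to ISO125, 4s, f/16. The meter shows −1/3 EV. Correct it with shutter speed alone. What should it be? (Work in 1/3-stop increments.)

Underexposed by 1/3 stop → need 1/3 stop brighter.
Shutter speed: 4 → 5.

5 s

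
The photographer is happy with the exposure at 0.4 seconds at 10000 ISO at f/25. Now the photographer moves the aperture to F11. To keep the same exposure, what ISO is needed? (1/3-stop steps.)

ISO 2000

Aperture: f/25 → f/22 → f/20 → f/18 → f/16 → f/14 → f/13 → f/11 — 2 1/3 stops larger aperture (brighter).
Need 2 1/3 stops darker from the ISO: 10000 → 8000 → 6400 → 5000 → 4000 → 3200 → 2500 → 2000.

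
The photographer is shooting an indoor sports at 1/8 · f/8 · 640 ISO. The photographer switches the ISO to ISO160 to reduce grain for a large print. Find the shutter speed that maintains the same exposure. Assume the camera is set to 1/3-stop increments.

ISO: 640 → 500 → 400 → 320 → 250 → 200 → 160 — 2 stops dropped (darker).
Need 2 stops brighter from the shutter speed: 1/8 → 1/6 → 1/5 → 1/4 → 0.3 → 0.4 → 0.5.

0.5 s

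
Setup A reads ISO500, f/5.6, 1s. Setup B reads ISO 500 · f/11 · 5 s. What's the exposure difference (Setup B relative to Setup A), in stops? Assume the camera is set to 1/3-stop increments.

Aperture: f/5.6 → f/6.3 → f/7.1 → f/8 → f/9 → f/10 → f/11 — 2 stops stopped down (darker).
Shutter speed: 1 → 1.3 → 1.6 → 2 → 2.5 → 3.2 → 4 → 5 — 2 1/3 stops longer (brighter).
ISO: unchanged.
Net: −2 +2 1/3 = +1/3 stops.

1/3 stop brighter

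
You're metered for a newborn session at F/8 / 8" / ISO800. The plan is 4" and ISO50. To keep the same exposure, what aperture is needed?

Shutter speed: 8 → 4 — 1 stop faster (darker).
ISO: 800 → 400 → 200 → 100 → 50 — 4 stops dropped (darker).
Net change so far: 5 stops darker. Offset with the aperture: f/8 → f/5.6 → f/4 → f/2.8 → f/2 → f/1.4.

f/1.4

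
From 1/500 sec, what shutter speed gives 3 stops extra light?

1/60s

Shutter speed: 1/500 → 1/250 → 1/125 → 1/60 — 3 stops longer (brighter).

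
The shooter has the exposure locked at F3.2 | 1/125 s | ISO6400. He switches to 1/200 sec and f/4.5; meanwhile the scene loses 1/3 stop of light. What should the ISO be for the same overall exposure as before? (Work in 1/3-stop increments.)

Scene light: 1/3 stop darker.
Shutter speed: 1/125 → 1/160 → 1/200 — 2/3 stop shorter (darker).
Aperture: f/3.2 → f/3.5 → f/4 → f/4.5 — 1 stop narrower (darker).
Net so far: 2 stops darker. ISO: 6400 → 8000 → 10000 → 12800 → 16000 → 20000 → 25600.

ISO 25600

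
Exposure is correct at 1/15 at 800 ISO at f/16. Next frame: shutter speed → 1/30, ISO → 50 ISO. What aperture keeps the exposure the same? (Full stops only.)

Shutter speed: 1/15 → 1/30 — 1 stop faster (darker).
ISO: 800 → 400 → 200 → 100 → 50 — 4 stops dropped (darker).
Net change so far: 5 stops darker. Offset with the aperture: f/16 → f/11 → f/8 → f/5.6 → f/4 → f/2.8.

f/2.8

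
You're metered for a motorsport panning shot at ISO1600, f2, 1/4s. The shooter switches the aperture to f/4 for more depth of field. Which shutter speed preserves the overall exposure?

1 s

Aperture: f/2 → f/2.8 → f/4 — 2 stops narrower (darker).
Need 2 stops brighter from the shutter speed: 1/4 → 1/2 → 1.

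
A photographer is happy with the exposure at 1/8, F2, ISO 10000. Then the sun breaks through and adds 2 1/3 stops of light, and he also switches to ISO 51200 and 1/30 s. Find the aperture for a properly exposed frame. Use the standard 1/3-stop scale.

Scene light: 2 1/3 stops brighter.
ISO: 10000 → 12800 → 16000 → 20000 → 25600 → 32000 → 40000 → 51200 — 2 1/3 stops raised (brighter).
Shutter speed: 1/8 → 1/10 → 1/13 → 1/15 → 1/20 → 1/25 → 1/30 — 2 stops shorter (darker).
Net so far: 2 2/3 stops brighter. Aperture: f/2 → f/2.2 → f/2.5 → f/2.8 → f/3.2 → f/3.5 → f/4 → f/4.5 → f/5.

f/5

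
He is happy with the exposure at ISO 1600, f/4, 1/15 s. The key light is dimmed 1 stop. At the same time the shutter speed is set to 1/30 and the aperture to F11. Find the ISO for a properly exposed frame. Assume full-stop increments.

ISO 51200

Scene light: 1 stop darker.
Shutter speed: 1/15 → 1/30 — 1 stop faster (darker).
Aperture: f/4 → f/5.6 → f/8 → f/11 — 3 stops smaller aperture (darker).
Net so far: 5 stops darker. ISO: 1600 → 3200 → 6400 → 12800 → 25600 → 51200.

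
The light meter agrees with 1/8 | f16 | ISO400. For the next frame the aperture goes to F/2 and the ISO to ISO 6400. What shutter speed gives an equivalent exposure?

1/8000s

Aperture: f/16 → f/11 → f/8 → f/5.6 → f/4 → f/2.8 → f/2 — 6 stops opened up (brighter).
ISO: 400 → 800 → 1600 → 3200 → 6400 — 4 stops raised (brighter).
Net change so far: 10 stops brighter. Offset with the shutter speed: 1/8 → 1/15 → 1/30 → 1/60 → 1/125 → 1/250 → 1/500 → 1/1000 → 1/2000 → 1/4000 → 1/8000.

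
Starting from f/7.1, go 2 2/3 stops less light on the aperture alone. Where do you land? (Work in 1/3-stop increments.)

f/18

Aperture: f/7.1 → f/8 → f/9 → f/10 → f/11 → f/13 → f/14 → f/16 → f/18 — 2 2/3 stops narrower (darker).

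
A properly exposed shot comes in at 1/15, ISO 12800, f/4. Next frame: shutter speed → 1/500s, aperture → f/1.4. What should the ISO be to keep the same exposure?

ISO 51200

Shutter speed: 1/15 → 1/30 → 1/60 → 1/125 → 1/250 → 1/500 — 5 stops faster (darker).
Aperture: f/4 → f/2.8 → f/2 → f/1.4 — 3 stops wider (brighter).
Net change so far: 2 stops darker. Offset with the ISO: 12800 → 25600 → 51200.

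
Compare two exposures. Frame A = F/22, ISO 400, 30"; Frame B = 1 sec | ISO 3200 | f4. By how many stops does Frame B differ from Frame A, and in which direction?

3 stops brighter

Aperture: f/22 → f/16 → f/11 → f/8 → f/5.6 → f/4 — 5 stops larger aperture (brighter).
Shutter speed: 30 → 15 → 8 → 4 → 2 → 1 — 5 stops faster (darker).
ISO: 400 → 800 → 1600 → 3200 — 3 stops raised (brighter).
Net: +5 −5 +3 = +3 stops.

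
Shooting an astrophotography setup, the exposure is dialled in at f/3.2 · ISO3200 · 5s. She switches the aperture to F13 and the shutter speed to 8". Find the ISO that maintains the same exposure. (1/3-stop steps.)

ISO 32000

Aperture: f/3.2 → f/3.5 → f/4 → f/4.5 → f/5 → f/5.6 → f/6.3 → f/7.1 → f/8 → f/9 → f/10 → f/11 → f/13 — 4 stops smaller aperture (darker).
Shutter speed: 5 → 6 → 8 — 2/3 stop longer (brighter).
Net change so far: 3 1/3 stops darker. Offset with the ISO: 3200 → 4000 → 5000 → 6400 → 8000 → 10000 → 12800 → 16000 → 20000 → 25600 → 32000.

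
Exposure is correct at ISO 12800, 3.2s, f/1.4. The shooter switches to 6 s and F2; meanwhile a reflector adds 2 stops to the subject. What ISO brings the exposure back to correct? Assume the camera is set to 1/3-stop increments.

Scene light: 2 stops brighter.
Shutter speed: 3.2 → 4 → 5 → 6 — 1 stop slower (brighter).
Aperture: f/1.4 → f/1.6 → f/1.8 → f/2 — 1 stop smaller aperture (darker).
Net so far: 2 stops brighter. ISO: 12800 → 10000 → 8000 → 6400 → 5000 → 4000 → 3200.

ISO 3200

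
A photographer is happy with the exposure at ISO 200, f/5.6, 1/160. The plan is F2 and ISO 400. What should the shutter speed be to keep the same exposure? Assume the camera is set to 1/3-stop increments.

1/2500s

Aperture: f/5.6 → f/5 → f/4.5 → f/4 → f/3.5 → f/3.2 → f/2.8 → f/2.5 → f/2.2 → f/2 — 3 stops opened up (brighter).
ISO: 200 → 250 → 320 → 400 — 1 stop raised (brighter).
Net change so far: 4 stops brighter. Offset with the shutter speed: 1/160 → 1/200 → 1/250 → 1/320 → 1/400 → 1/500 → 1/640 → 1/800 → 1/1000 → 1/1250 → 1/1600 → 1/2000 → 1/2500.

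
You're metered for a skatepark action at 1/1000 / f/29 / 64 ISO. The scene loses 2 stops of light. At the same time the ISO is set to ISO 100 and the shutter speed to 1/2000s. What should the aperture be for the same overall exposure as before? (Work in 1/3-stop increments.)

Scene light: 2 stops darker.
ISO: 64 → 80 → 100 — 2/3 stop raised (brighter).
Shutter speed: 1/1000 → 1/1250 → 1/1600 → 1/2000 — 1 stop shorter (darker).
Net so far: 2 1/3 stops darker. Aperture: f/29 → f/25 → f/22 → f/20 → f/18 → f/16 → f/14 → f/13.

f/13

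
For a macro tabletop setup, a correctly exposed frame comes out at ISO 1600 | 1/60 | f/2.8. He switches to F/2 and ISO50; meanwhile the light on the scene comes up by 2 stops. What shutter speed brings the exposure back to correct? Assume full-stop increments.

Scene light: 2 stops brighter.
Aperture: f/2.8 → f/2 — 1 stop opened up (brighter).
ISO: 1600 → 800 → 400 → 200 → 100 → 50 — 5 stops dropped (darker).
Net so far: 2 stops darker. Shutter speed: 1/60 → 1/30 → 1/15.

1/15s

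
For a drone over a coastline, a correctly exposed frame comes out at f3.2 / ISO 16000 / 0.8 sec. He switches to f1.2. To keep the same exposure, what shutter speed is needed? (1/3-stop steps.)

Aperture: f/3.2 → f/2.8 → f/2.5 → f/2.2 → f/2 → f/1.8 → f/1.6 → f/1.4 → f/1.2 — 2 2/3 stops wider (brighter).
Need 2 2/3 stops darker from the shutter speed: 0.8 → 0.6 → 0.5 → 0.4 → 0.3 → 1/4 → 1/5 → 1/6 → 1/8.

1/8s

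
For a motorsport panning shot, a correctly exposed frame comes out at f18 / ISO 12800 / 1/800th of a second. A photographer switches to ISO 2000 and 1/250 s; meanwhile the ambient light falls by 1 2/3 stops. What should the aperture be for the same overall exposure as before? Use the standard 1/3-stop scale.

Scene light: 1 2/3 stops darker.
ISO: 12800 → 10000 → 8000 → 6400 → 5000 → 4000 → 3200 → 2500 → 2000 — 2 2/3 stops lower (darker).
Shutter speed: 1/800 → 1/640 → 1/500 → 1/400 → 1/320 → 1/250 — 1 2/3 stops slower (brighter).
Net so far: 2 2/3 stops darker. Aperture: f/18 → f/16 → f/14 → f/13 → f/11 → f/10 → f/9 → f/8 → f/7.1.

f/7.1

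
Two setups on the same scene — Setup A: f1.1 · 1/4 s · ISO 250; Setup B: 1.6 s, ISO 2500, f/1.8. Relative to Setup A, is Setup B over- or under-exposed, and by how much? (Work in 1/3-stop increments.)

4 2/3 stops brighter

Aperture: f/1.1 → f/1.2 → f/1.4 → f/1.6 → f/1.8 — 1 1/3 stops smaller aperture (darker).
Shutter speed: 1/4 → 0.3 → 0.4 → 0.5 → 0.6 → 0.8 → 1 → 1.3 → 1.6 — 2 2/3 stops longer (brighter).
ISO: 250 → 320 → 400 → 500 → 640 → 800 → 1000 → 1250 → 1600 → 2000 → 2500 — 3 1/3 stops raised (brighter).
Net: −1 1/3 +2 2/3 +3 1/3 = +4 2/3 stops.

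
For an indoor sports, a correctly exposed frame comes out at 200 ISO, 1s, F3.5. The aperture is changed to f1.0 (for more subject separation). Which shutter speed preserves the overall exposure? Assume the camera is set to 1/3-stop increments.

Aperture: f/3.5 → f/3.2 → f/2.8 → f/2.5 → f/2.2 → f/2 → f/1.8 → f/1.6 → f/1.4 → f/1.2 → f/1.1 → f/1.0 — 3 2/3 stops wider (brighter).
Need 3 2/3 stops darker from the shutter speed: 1 → 0.8 → 0.6 → 0.5 → 0.4 → 0.3 → 1/4 → 1/5 → 1/6 → 1/8 → 1/10 → 1/13.

1/13s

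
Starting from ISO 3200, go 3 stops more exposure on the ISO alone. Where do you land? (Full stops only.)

ISO: 3200 → 6400 → 12800 → 25600 — 3 stops higher (brighter).

ISO 25600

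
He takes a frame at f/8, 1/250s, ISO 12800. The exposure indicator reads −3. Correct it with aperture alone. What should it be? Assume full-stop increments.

f/2.8

Underexposed by 3 stops → need 3 stops brighter.
Aperture: f/8 → f/5.6 → f/4 → f/2.8.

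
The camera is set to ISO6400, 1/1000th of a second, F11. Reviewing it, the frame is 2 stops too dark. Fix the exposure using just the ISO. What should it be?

ISO 25600

Underexposed by 2 stops → need 2 stops brighter.
ISO: 6400 → 12800 → 25600.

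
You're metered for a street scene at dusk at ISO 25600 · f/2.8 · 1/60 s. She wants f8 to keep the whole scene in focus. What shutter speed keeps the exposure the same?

Aperture: f/2.8 → f/4 → f/5.6 → f/8 — 3 stops smaller aperture (darker).
Need 3 stops brighter from the shutter speed: 1/60 → 1/30 → 1/15 → 1/8.

1/8s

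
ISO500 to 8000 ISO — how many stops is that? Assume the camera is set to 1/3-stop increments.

4 stops

500 → 640 → 800 → 1000 → 1250 → 1600 → 2000 → 2500 → 3200 → 4000 → 5000 → 6400 → 8000 — count the steps: 12 third-stops = 4 stops.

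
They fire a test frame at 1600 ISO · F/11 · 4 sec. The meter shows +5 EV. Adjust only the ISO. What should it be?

ISO 50

Overexposed by 5 stops → need 5 stops darker.
ISO: 1600 → 800 → 400 → 200 → 100 → 50.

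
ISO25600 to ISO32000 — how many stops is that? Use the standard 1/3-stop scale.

25600 → 32000 — count the steps: 1 third-stops = 1/3 stop.

1/3 stop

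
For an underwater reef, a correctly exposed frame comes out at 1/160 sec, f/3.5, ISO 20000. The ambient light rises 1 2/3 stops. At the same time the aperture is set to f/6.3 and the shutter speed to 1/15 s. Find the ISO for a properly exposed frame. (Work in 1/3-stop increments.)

ISO 2000

Scene light: 1 2/3 stops brighter.
Aperture: f/3.5 → f/4 → f/4.5 → f/5 → f/5.6 → f/6.3 — 1 2/3 stops narrower (darker).
Shutter speed: 1/160 → 1/125 → 1/100 → 1/80 → 1/60 → 1/50 → 1/40 → 1/30 → 1/25 → 1/20 → 1/15 — 3 1/3 stops slower (brighter).
Net so far: 3 1/3 stops brighter. ISO: 20000 → 16000 → 12800 → 10000 → 8000 → 6400 → 5000 → 4000 → 3200 → 2500 → 2000.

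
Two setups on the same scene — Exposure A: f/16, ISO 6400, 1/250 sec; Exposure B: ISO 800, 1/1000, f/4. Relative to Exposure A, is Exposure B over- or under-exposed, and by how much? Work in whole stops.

1 stop darker

Aperture: f/16 → f/11 → f/8 → f/5.6 → f/4 — 4 stops wider (brighter).
Shutter speed: 1/250 → 1/500 → 1/1000 — 2 stops faster (darker).
ISO: 6400 → 3200 → 1600 → 800 — 3 stops dropped (darker).
Net: +4 −2 −3 = −1 stop.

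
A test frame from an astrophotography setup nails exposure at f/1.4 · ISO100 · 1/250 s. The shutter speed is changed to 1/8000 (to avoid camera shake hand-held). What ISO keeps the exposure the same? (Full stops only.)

ISO 3200

Shutter speed: 1/250 → 1/500 → 1/1000 → 1/2000 → 1/4000 → 1/8000 — 5 stops shorter (darker).
Need 5 stops brighter from the ISO: 100 → 200 → 400 → 800 → 1600 → 3200.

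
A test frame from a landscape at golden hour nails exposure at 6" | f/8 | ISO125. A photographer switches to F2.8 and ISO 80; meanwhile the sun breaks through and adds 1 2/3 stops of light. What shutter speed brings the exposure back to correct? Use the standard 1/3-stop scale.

0.4 s

Scene light: 1 2/3 stops brighter.
Aperture: f/8 → f/7.1 → f/6.3 → f/5.6 → f/5 → f/4.5 → f/4 → f/3.5 → f/3.2 → f/2.8 — 3 stops larger aperture (brighter).
ISO: 125 → 100 → 80 — 2/3 stop dropped (darker).
Net so far: 4 stops brighter. Shutter speed: 6 → 5 → 4 → 3.2 → 2.5 → 2 → 1.6 → 1.3 → 1 → 0.8 → 0.6 → 0.5 → 0.4.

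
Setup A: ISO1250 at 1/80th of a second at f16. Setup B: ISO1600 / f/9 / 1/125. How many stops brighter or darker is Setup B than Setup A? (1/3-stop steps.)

Aperture: f/16 → f/14 → f/13 → f/11 → f/10 → f/9 — 1 2/3 stops opened up (brighter).
Shutter speed: 1/80 → 1/100 → 1/125 — 2/3 stop shorter (darker).
ISO: 1250 → 1600 — 1/3 stop raised (brighter).
Net: +1 2/3 −2/3 +1/3 = +1 1/3 stops.

1 1/3 stops brighter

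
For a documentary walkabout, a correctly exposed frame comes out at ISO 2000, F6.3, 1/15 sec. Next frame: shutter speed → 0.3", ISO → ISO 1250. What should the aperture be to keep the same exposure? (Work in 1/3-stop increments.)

Shutter speed: 1/15 → 1/13 → 1/10 → 1/8 → 1/6 → 1/5 → 1/4 → 0.3 — 2 1/3 stops longer (brighter).
ISO: 2000 → 1600 → 1250 — 2/3 stop lower (darker).
Net change so far: 1 2/3 stops brighter. Offset with the aperture: f/6.3 → f/7.1 → f/8 → f/9 → f/10 → f/11.

f/11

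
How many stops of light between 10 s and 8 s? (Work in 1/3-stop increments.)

10 → 8 — count the steps: 1 third-stops = 1/3 stop.

1/3 stop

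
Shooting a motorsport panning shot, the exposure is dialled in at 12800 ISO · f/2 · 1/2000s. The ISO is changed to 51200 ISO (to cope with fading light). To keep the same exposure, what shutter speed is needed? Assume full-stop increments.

1/8000s

ISO: 12800 → 25600 → 51200 — 2 stops higher (brighter).
Need 2 stops darker from the shutter speed: 1/2000 → 1/4000 → 1/8000.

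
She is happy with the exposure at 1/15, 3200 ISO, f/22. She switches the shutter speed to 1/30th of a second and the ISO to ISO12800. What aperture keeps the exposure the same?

f/32

Shutter speed: 1/15 → 1/30 — 1 stop faster (darker).
ISO: 3200 → 6400 → 12800 — 2 stops raised (brighter).
Net change so far: 1 stop brighter. Offset with the aperture: f/22 → f/32.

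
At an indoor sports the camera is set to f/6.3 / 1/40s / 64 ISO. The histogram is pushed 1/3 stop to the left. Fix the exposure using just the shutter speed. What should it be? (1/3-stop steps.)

1/30s

Underexposed by 1/3 stop → need 1/3 stop brighter.
Shutter speed: 1/40 → 1/30.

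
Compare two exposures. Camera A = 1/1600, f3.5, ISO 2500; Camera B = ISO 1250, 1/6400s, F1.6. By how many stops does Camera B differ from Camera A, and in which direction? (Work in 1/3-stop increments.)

2/3 stop darker

Aperture: f/3.5 → f/3.2 → f/2.8 → f/2.5 → f/2.2 → f/2 → f/1.8 → f/1.6 — 2 1/3 stops opened up (brighter).
Shutter speed: 1/1600 → 1/2000 → 1/2500 → 1/3200 → 1/4000 → 1/5000 → 1/6400 — 2 stops shorter (darker).
ISO: 2500 → 2000 → 1600 → 1250 — 1 stop dropped (darker).
Net: +2 1/3 −2 −1 = −2/3 stops.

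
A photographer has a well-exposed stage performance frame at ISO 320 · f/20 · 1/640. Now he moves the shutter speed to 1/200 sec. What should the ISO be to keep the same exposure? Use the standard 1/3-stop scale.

Shutter speed: 1/640 → 1/500 → 1/400 → 1/320 → 1/250 → 1/200 — 1 2/3 stops longer (brighter).
Need 1 2/3 stops darker from the ISO: 320 → 250 → 200 → 160 → 125 → 100.

ISO 100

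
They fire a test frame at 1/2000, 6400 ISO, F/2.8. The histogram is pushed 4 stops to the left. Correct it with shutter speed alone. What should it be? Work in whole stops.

1/125s

Underexposed by 4 stops → need 4 stops brighter.
Shutter speed: 1/2000 → 1/1000 → 1/500 → 1/250 → 1/125.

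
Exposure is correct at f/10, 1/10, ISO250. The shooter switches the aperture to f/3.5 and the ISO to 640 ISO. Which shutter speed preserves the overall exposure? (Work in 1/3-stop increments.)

Aperture: f/10 → f/9 → f/8 → f/7.1 → f/6.3 → f/5.6 → f/5 → f/4.5 → f/4 → f/3.5 — 3 stops wider (brighter).
ISO: 250 → 320 → 400 → 500 → 640 — 1 1/3 stops higher (brighter).
Net change so far: 4 1/3 stops brighter. Offset with the shutter speed: 1/10 → 1/13 → 1/15 → 1/20 → 1/25 → 1/30 → 1/40 → 1/50 → 1/60 → 1/80 → 1/100 → 1/125 → 1/160 → 1/200.

1/200s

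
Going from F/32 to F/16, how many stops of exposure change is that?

2 stops

f/32 → f/22 → f/16 — count the steps: 2 stops.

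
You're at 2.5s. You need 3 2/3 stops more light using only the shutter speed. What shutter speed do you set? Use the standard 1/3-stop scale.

30 s

Shutter speed: 2.5 → 3.2 → 4 → 5 → 6 → 8 → 10 → 13 → 15 → 20 → 25 → 30 — 3 2/3 stops longer (brighter).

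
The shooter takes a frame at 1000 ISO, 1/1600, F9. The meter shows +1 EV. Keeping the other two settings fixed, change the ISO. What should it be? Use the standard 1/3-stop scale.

ISO 500

Overexposed by 1 stop → need 1 stop darker.
ISO: 1000 → 800 → 640 → 500.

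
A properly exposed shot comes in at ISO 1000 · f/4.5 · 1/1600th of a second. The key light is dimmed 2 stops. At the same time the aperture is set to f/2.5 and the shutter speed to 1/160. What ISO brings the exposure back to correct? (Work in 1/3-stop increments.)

ISO 125

Scene light: 2 stops darker.
Aperture: f/4.5 → f/4 → f/3.5 → f/3.2 → f/2.8 → f/2.5 — 1 2/3 stops wider (brighter).
Shutter speed: 1/1600 → 1/1250 → 1/1000 → 1/800 → 1/640 → 1/500 → 1/400 → 1/320 → 1/250 → 1/200 → 1/160 — 3 1/3 stops longer (brighter).
Net so far: 3 stops brighter. ISO: 1000 → 800 → 640 → 500 → 400 → 320 → 250 → 200 → 160 → 125.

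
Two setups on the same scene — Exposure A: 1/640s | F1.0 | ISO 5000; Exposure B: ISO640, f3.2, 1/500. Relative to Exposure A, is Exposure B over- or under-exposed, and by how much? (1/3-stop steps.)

Aperture: f/1.0 → f/1.1 → f/1.2 → f/1.4 → f/1.6 → f/1.8 → f/2 → f/2.2 → f/2.5 → f/2.8 → f/3.2 — 3 1/3 stops narrower (darker).
Shutter speed: 1/640 → 1/500 — 1/3 stop slower (brighter).
ISO: 5000 → 4000 → 3200 → 2500 → 2000 → 1600 → 1250 → 1000 → 800 → 640 — 3 stops dropped (darker).
Net: −3 1/3 +1/3 −3 = −6 stops.

6 stops darker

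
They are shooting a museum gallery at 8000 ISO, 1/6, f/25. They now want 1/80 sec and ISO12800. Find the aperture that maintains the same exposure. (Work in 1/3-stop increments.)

f/9

Shutter speed: 1/6 → 1/8 → 1/10 → 1/13 → 1/15 → 1/20 → 1/25 → 1/30 → 1/40 → 1/50 → 1/60 → 1/80 — 3 2/3 stops shorter (darker).
ISO: 8000 → 10000 → 12800 — 2/3 stop raised (brighter).
Net change so far: 3 stops darker. Offset with the aperture: f/25 → f/22 → f/20 → f/18 → f/16 → f/14 → f/13 → f/11 → f/10 → f/9.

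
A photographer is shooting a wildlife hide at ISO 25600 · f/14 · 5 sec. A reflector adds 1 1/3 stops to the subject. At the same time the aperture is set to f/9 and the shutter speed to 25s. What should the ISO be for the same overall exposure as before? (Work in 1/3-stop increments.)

ISO 800

Scene light: 1 1/3 stops brighter.
Aperture: f/14 → f/13 → f/11 → f/10 → f/9 — 1 1/3 stops opened up (brighter).
Shutter speed: 5 → 6 → 8 → 10 → 13 → 15 → 20 → 25 — 2 1/3 stops longer (brighter).
Net so far: 5 stops brighter. ISO: 25600 → 20000 → 16000 → 12800 → 10000 → 8000 → 6400 → 5000 → 4000 → 3200 → 2500 → 2000 → 1600 → 1250 → 1000 → 800.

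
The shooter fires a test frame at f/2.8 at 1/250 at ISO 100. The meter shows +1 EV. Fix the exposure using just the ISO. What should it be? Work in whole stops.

Overexposed by 1 stop → need 1 stop darker.
ISO: 100 → 50.

ISO 50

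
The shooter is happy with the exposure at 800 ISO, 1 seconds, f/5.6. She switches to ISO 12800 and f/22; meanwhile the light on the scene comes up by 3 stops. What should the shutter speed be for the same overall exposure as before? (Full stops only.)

1/8s

Scene light: 3 stops brighter.
ISO: 800 → 1600 → 3200 → 6400 → 12800 — 4 stops raised (brighter).
Aperture: f/5.6 → f/8 → f/11 → f/16 → f/22 — 4 stops narrower (darker).
Net so far: 3 stops brighter. Shutter speed: 1 → 1/2 → 1/4 → 1/8.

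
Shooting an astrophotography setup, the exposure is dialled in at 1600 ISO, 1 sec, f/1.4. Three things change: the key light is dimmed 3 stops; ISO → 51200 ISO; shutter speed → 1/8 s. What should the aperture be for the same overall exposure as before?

f/1.0

Scene light: 3 stops darker.
ISO: 1600 → 3200 → 6400 → 12800 → 25600 → 51200 — 5 stops higher (brighter).
Shutter speed: 1 → 1/2 → 1/4 → 1/8 — 3 stops shorter (darker).
Net so far: 1 stop darker. Aperture: f/1.4 → f/1.0.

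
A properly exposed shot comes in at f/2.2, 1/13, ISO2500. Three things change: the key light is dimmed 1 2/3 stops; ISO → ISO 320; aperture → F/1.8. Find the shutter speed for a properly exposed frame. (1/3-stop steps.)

Scene light: 1 2/3 stops darker.
ISO: 2500 → 2000 → 1600 → 1250 → 1000 → 800 → 640 → 500 → 400 → 320 — 3 stops lower (darker).
Aperture: f/2.2 → f/2 → f/1.8 — 2/3 stop wider (brighter).
Net so far: 4 stops darker. Shutter speed: 1/13 → 1/10 → 1/8 → 1/6 → 1/5 → 1/4 → 0.3 → 0.4 → 0.5 → 0.6 → 0.8 → 1 → 1.3.

1.3 s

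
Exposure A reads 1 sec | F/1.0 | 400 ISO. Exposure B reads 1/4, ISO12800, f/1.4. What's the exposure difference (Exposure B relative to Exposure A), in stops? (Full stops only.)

Aperture: f/1.0 → f/1.4 — 1 stop stopped down (darker).
Shutter speed: 1 → 1/2 → 1/4 — 2 stops faster (darker).
ISO: 400 → 800 → 1600 → 3200 → 6400 → 12800 — 5 stops raised (brighter).
Net: −1 −2 +5 = +2 stops.

2 stops brighter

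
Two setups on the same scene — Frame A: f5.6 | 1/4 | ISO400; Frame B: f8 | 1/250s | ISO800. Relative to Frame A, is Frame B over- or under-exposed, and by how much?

Aperture: f/5.6 → f/8 — 1 stop stopped down (darker).
Shutter speed: 1/4 → 1/8 → 1/15 → 1/30 → 1/60 → 1/125 → 1/250 — 6 stops shorter (darker).
ISO: 400 → 800 — 1 stop raised (brighter).
Net: −1 −6 +1 = −6 stops.

6 stops darker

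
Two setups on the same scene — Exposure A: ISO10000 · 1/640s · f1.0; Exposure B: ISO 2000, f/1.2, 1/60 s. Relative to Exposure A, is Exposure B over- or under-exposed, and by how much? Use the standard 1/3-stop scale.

1/3 stop brighter

Aperture: f/1.0 → f/1.1 → f/1.2 — 2/3 stop stopped down (darker).
Shutter speed: 1/640 → 1/500 → 1/400 → 1/320 → 1/250 → 1/200 → 1/160 → 1/125 → 1/100 → 1/80 → 1/60 — 3 1/3 stops slower (brighter).
ISO: 10000 → 8000 → 6400 → 5000 → 4000 → 3200 → 2500 → 2000 — 2 1/3 stops lower (darker).
Net: −2/3 +3 1/3 −2 1/3 = +1/3 stops.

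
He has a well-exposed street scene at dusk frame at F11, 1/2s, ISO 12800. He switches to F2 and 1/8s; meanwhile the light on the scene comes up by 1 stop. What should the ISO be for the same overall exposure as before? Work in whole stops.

Scene light: 1 stop brighter.
Aperture: f/11 → f/8 → f/5.6 → f/4 → f/2.8 → f/2 — 5 stops opened up (brighter).
Shutter speed: 1/2 → 1/4 → 1/8 — 2 stops faster (darker).
Net so far: 4 stops brighter. ISO: 12800 → 6400 → 3200 → 1600 → 800.

ISO 800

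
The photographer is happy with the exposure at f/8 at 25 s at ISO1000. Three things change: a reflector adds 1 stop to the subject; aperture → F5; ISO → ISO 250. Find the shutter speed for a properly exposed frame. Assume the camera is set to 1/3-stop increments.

20 s

Scene light: 1 stop brighter.
Aperture: f/8 → f/7.1 → f/6.3 → f/5.6 → f/5 — 1 1/3 stops larger aperture (brighter).
ISO: 1000 → 800 → 640 → 500 → 400 → 320 → 250 — 2 stops lower (darker).
Net so far: 1/3 stop brighter. Shutter speed: 25 → 20.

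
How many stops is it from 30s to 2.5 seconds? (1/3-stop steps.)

3 2/3 stops

30 → 25 → 20 → 15 → 13 → 10 → 8 → 6 → 5 → 4 → 3.2 → 2.5 — count the steps: 11 third-stops = 3 2/3 stops.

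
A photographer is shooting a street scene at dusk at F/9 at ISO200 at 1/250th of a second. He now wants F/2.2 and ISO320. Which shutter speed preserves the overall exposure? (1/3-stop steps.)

1/6400s

Aperture: f/9 → f/8 → f/7.1 → f/6.3 → f/5.6 → f/5 → f/4.5 → f/4 → f/3.5 → f/3.2 → f/2.8 → f/2.5 → f/2.2 — 4 stops wider (brighter).
ISO: 200 → 250 → 320 — 2/3 stop raised (brighter).
Net change so far: 4 2/3 stops brighter. Offset with the shutter speed: 1/250 → 1/320 → 1/400 → 1/500 → 1/640 → 1/800 → 1/1000 → 1/1250 → 1/1600 → 1/2000 → 1/2500 → 1/3200 → 1/4000 → 1/5000 → 1/6400.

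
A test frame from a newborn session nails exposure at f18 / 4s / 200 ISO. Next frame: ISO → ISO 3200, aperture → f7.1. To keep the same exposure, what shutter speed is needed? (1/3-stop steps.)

1/25s

ISO: 200 → 250 → 320 → 400 → 500 → 640 → 800 → 1000 → 1250 → 1600 → 2000 → 2500 → 3200 — 4 stops higher (brighter).
Aperture: f/18 → f/16 → f/14 → f/13 → f/11 → f/10 → f/9 → f/8 → f/7.1 — 2 2/3 stops wider (brighter).
Net change so far: 6 2/3 stops brighter. Offset with the shutter speed: 4 → 3.2 → 2.5 → 2 → 1.6 → 1.3 → 1 → 0.8 → 0.6 → 0.5 → 0.4 → 0.3 → 1/4 → 1/5 → 1/6 → 1/8 → 1/10 → 1/13 → 1/15 → 1/20 → 1/25.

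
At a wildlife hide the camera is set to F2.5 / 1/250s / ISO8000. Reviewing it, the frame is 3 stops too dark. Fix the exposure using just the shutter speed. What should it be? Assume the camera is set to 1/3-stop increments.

1/30s

Underexposed by 3 stops → need 3 stops brighter.
Shutter speed: 1/250 → 1/200 → 1/160 → 1/125 → 1/100 → 1/80 → 1/60 → 1/50 → 1/40 → 1/30.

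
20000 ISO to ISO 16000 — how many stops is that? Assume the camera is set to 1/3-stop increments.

20000 → 16000 — count the steps: 1 third-stops = 1/3 stop.

1/3 stop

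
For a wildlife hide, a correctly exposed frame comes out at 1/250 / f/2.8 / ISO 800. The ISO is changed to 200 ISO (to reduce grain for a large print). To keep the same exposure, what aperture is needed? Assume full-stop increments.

ISO: 800 → 400 → 200 — 2 stops lower (darker).
Need 2 stops brighter from the aperture: f/2.8 → f/2 → f/1.4.

f/1.4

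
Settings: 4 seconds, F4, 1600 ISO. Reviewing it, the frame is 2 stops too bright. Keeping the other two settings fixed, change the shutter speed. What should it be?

1 s

Overexposed by 2 stops → need 2 stops darker.
Shutter speed: 4 → 2 → 1.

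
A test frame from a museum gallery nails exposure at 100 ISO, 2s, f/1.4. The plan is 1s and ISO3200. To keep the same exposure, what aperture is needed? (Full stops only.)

f/5.6

Shutter speed: 2 → 1 — 1 stop faster (darker).
ISO: 100 → 200 → 400 → 800 → 1600 → 3200 — 5 stops higher (brighter).
Net change so far: 4 stops brighter. Offset with the aperture: f/1.4 → f/2 → f/2.8 → f/4 → f/5.6.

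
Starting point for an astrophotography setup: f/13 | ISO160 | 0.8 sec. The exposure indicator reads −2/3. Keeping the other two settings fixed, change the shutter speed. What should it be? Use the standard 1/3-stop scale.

1.3 s

Underexposed by 2/3 stop → need 2/3 stop brighter.
Shutter speed: 0.8 → 1 → 1.3.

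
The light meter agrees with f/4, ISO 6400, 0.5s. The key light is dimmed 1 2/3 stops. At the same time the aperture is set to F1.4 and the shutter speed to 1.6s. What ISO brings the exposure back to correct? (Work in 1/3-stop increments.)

Scene light: 1 2/3 stops darker.
Aperture: f/4 → f/3.5 → f/3.2 → f/2.8 → f/2.5 → f/2.2 → f/2 → f/1.8 → f/1.6 → f/1.4 — 3 stops opened up (brighter).
Shutter speed: 0.5 → 0.6 → 0.8 → 1 → 1.3 → 1.6 — 1 2/3 stops slower (brighter).
Net so far: 3 stops brighter. ISO: 6400 → 5000 → 4000 → 3200 → 2500 → 2000 → 1600 → 1250 → 1000 → 800.

ISO 800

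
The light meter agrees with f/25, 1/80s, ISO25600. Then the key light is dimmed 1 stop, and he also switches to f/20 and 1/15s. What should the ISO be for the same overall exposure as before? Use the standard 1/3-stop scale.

Scene light: 1 stop darker.
Aperture: f/25 → f/22 → f/20 — 2/3 stop wider (brighter).
Shutter speed: 1/80 → 1/60 → 1/50 → 1/40 → 1/30 → 1/25 → 1/20 → 1/15 — 2 1/3 stops longer (brighter).
Net so far: 2 stops brighter. ISO: 25600 → 20000 → 16000 → 12800 → 10000 → 8000 → 6400.

ISO 6400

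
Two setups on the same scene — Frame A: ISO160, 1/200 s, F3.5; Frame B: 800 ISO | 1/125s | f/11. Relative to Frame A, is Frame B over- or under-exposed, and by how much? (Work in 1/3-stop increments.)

Aperture: f/3.5 → f/4 → f/4.5 → f/5 → f/5.6 → f/6.3 → f/7.1 → f/8 → f/9 → f/10 → f/11 — 3 1/3 stops narrower (darker).
Shutter speed: 1/200 → 1/160 → 1/125 — 2/3 stop longer (brighter).
ISO: 160 → 200 → 250 → 320 → 400 → 500 → 640 → 800 — 2 1/3 stops higher (brighter).
Net: −3 1/3 +2/3 +2 1/3 = −1/3 stops.

1/3 stop darker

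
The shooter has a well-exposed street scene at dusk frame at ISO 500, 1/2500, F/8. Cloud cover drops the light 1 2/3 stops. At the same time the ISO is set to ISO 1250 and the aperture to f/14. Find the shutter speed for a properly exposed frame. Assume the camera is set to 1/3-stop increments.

1/640s

Scene light: 1 2/3 stops darker.
ISO: 500 → 640 → 800 → 1000 → 1250 — 1 1/3 stops higher (brighter).
Aperture: f/8 → f/9 → f/10 → f/11 → f/13 → f/14 — 1 2/3 stops smaller aperture (darker).
Net so far: 2 stops darker. Shutter speed: 1/2500 → 1/2000 → 1/1600 → 1/1250 → 1/1000 → 1/800 → 1/640.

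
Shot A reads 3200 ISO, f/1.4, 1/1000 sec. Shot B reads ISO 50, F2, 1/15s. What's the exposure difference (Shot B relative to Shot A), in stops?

1 stop darker

Aperture: f/1.4 → f/2 — 1 stop stopped down (darker).
Shutter speed: 1/1000 → 1/500 → 1/250 → 1/125 → 1/60 → 1/30 → 1/15 — 6 stops longer (brighter).
ISO: 3200 → 1600 → 800 → 400 → 200 → 100 → 50 — 6 stops lower (darker).
Net: −1 +6 −6 = −1 stop.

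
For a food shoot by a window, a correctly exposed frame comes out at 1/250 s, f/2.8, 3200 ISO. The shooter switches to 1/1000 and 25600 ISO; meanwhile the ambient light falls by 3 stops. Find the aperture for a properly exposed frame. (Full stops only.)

Scene light: 3 stops darker.
Shutter speed: 1/250 → 1/500 → 1/1000 — 2 stops faster (darker).
ISO: 3200 → 6400 → 12800 → 25600 — 3 stops raised (brighter).
Net so far: 2 stops darker. Aperture: f/2.8 → f/2 → f/1.4.

f/1.4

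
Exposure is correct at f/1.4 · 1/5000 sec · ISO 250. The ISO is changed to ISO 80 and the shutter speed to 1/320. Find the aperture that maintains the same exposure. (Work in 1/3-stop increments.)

f/3.2

ISO: 250 → 200 → 160 → 125 → 100 → 80 — 1 2/3 stops lower (darker).
Shutter speed: 1/5000 → 1/4000 → 1/3200 → 1/2500 → 1/2000 → 1/1600 → 1/1250 → 1/1000 → 1/800 → 1/640 → 1/500 → 1/400 → 1/320 — 4 stops slower (brighter).
Net change so far: 2 1/3 stops brighter. Offset with the aperture: f/1.4 → f/1.6 → f/1.8 → f/2 → f/2.2 → f/2.5 → f/2.8 → f/3.2.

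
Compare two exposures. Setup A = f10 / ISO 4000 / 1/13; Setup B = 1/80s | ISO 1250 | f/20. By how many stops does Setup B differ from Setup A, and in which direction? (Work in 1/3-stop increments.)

6 1/3 stops darker

Aperture: f/10 → f/11 → f/13 → f/14 → f/16 → f/18 → f/20 — 2 stops smaller aperture (darker).
Shutter speed: 1/13 → 1/15 → 1/20 → 1/25 → 1/30 → 1/40 → 1/50 → 1/60 → 1/80 — 2 2/3 stops shorter (darker).
ISO: 4000 → 3200 → 2500 → 2000 → 1600 → 1250 — 1 2/3 stops dropped (darker).
Net: −2 −2 2/3 −1 2/3 = −6 1/3 stops.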